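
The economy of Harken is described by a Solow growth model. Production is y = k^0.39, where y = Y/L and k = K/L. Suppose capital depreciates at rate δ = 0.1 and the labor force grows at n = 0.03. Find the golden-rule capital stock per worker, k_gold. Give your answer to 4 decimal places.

n + δ = 0.03 + 0.1 = 0.13.
At the golden rule the marginal product of capital equals n+δ: 0.39·k^(0.39−1) = 0.13. Solving, k_gold = (0.39/0.13)^(1/0.61) ≈ 6.0557.

k_gold ≈ 6.0557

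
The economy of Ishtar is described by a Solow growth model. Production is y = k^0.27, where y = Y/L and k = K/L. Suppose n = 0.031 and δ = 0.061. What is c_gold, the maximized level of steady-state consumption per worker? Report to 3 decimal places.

c_gold ≈ 1.087

Break-even investment rate: n + δ = 0.031 + 0.061 = 0.092.
At the golden rule the marginal product of capital equals n+δ: 0.27·k^(0.27−1) = 0.092. Solving, k_gold = (0.27/0.092)^(1/0.73) ≈ 4.3703.
y_gold = 4.3703^0.27 ≈ 1.4892.
c_gold = y_gold − (n+δ)·k_gold = 1.4892 − 0.092·4.3703 ≈ 1.0871.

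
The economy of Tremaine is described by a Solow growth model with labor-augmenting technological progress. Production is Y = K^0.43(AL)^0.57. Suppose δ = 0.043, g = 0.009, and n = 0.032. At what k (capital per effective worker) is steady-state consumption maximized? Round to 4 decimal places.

n + g + δ = 0.032 + 0.009 + 0.043 = 0.084.
At the golden rule the marginal product of capital equals n+g+δ: 0.43·k^(0.43−1) = 0.084. Solving, k_gold = (0.43/0.084)^(1/0.57) ≈ 17.5465.

k_gold ≈ 17.5465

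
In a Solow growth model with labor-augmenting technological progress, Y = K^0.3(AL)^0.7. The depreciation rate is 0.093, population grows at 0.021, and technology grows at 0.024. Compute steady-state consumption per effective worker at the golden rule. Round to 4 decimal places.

c_gold ≈ 0.9764

Capital per effective worker breaks even when investment replaces (n + g + δ)·k; here n + g + δ = 0.138.
At the golden rule the marginal product of capital equals n+g+δ: 0.3·k^(0.3−1) = 0.138. Solving, k_gold = (0.3/0.138)^(1/0.7) ≈ 3.0323.
y_gold = 3.0323^0.3 ≈ 1.3949.
c_gold = y_gold − (n+g+δ)·k_gold = 1.3949 − 0.138·3.0323 ≈ 0.9764.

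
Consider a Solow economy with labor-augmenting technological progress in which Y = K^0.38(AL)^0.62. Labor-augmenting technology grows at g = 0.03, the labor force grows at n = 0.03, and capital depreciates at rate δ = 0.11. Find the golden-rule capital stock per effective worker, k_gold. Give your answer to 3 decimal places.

Capital per effective worker breaks even when investment replaces (n + g + δ)·k; here n + g + δ = 0.17.
Golden rule sets MPK = n+g+δ: 0.38·k^(0.38−1) = 0.17, so k_gold = (0.38/0.17)^(1/0.62) ≈ 3.6597.

k_gold ≈ 3.660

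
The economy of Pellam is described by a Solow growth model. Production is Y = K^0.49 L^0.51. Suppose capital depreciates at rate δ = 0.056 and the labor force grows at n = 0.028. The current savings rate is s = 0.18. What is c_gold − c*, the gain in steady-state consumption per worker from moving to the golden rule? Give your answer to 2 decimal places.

Δc ≈ 1.07

The effective depreciation rate is n + δ = 0.028 + 0.056 = 0.084.
Current steady state (s = 0.18): k* = (0.18/0.084)^(1/0.51) ≈ 4.4566, y* = 4.4566^0.49 ≈ 2.0798, c* = (1−0.18)·2.0798 ≈ 1.7054.
At the golden rule the marginal product of capital equals n+δ: 0.49·k^(0.49−1) = 0.084. Solving, k_gold = (0.49/0.084)^(1/0.51) ≈ 31.7539.
y_gold = 31.7539^0.49 ≈ 5.4435, c_gold = y_gold − 0.084·k_gold ≈ 2.7762.
Gain: Δc = 2.7762 − 1.7054 ≈ 1.0708.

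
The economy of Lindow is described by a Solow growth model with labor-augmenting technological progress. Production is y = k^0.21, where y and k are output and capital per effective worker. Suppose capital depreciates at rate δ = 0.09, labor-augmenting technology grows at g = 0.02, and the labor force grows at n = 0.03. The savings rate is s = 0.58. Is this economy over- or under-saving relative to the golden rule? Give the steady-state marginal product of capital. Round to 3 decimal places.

Break-even investment rate: n + g + δ = 0.03 + 0.02 + 0.09 = 0.14.
Steady-state k*: s·k^0.21 = 0.14·k gives k* = (0.58/0.14)^(1/0.79) ≈ 6.0449.
MPK = 0.21·6.0449^(-0.79) ≈ 0.0507.
MPK < n+g+δ = 0.14, so the economy is dynamically inefficient (over-saving).

over-saving; MPK ≈ 0.051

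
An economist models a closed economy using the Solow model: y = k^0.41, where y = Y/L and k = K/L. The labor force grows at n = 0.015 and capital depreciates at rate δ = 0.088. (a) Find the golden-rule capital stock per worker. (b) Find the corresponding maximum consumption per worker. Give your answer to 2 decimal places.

n + δ = 0.015 + 0.088 = 0.103.
At the golden rule the marginal product of capital equals n+δ: 0.41·k^(0.41−1) = 0.103. Solving, k_gold = (0.41/0.103)^(1/0.59) ≈ 10.3958.
y_gold = 10.3958^0.41 ≈ 2.6116; c_gold = y_gold − 0.103·k_gold ≈ 1.5409.

(a) k_gold ≈ 10.40; (b) c_gold ≈ 1.54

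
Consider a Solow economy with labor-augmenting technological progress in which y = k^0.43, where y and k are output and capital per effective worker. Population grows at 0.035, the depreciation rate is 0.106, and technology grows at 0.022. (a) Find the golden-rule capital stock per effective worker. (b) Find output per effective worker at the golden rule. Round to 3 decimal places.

(a) k_gold ≈ 5.484; (b) y_gold ≈ 2.079

The effective depreciation rate is n + g + δ = 0.035 + 0.022 + 0.106 = 0.163.
At the golden rule the marginal product of capital equals n+g+δ: 0.43·k^(0.43−1) = 0.163. Solving, k_gold = (0.43/0.163)^(1/0.57) ≈ 5.4839.
y_gold = 5.4839^0.43 ≈ 2.0788.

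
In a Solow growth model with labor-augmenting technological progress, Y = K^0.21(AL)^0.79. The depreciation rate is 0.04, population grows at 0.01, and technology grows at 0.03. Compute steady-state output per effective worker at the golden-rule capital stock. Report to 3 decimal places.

y_gold ≈ 1.292

Capital per effective worker breaks even when investment replaces (n + g + δ)·k; here n + g + δ = 0.08.
Golden rule sets MPK = n+g+δ: 0.21·k^(0.21−1) = 0.08, so k_gold = (0.21/0.08)^(1/0.79) ≈ 3.3927.
Output: y_gold = k_gold^0.21 = 3.3927^0.21 ≈ 1.2925.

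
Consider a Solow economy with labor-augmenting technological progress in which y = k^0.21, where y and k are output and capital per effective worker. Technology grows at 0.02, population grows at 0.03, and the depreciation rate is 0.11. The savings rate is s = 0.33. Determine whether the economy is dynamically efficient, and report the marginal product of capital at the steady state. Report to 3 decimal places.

dynamically inefficient; MPK ≈ 0.102

n + g + δ = 0.03 + 0.02 + 0.11 = 0.16.
Steady-state k*: s·k^0.21 = 0.16·k gives k* = (0.33/0.16)^(1/0.79) ≈ 2.5002.
MPK = 0.21·2.5002^(-0.79) ≈ 0.1018.
MPK < n+g+δ = 0.16, so the economy is dynamically inefficient (over-saving).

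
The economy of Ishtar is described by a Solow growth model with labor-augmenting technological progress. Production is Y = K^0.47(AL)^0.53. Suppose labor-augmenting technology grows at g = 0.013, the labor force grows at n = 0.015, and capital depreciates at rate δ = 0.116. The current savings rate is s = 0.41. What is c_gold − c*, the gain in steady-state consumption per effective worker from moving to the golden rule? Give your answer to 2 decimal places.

The effective depreciation rate is n + g + δ = 0.015 + 0.013 + 0.116 = 0.144.
Current steady state (s = 0.41): k* = (0.41/0.144)^(1/0.53) ≈ 7.2011, y* = 7.2011^0.47 ≈ 2.5292, c* = (1−0.41)·2.5292 ≈ 1.4922.
Maximizing c = f(k) − (n+g+δ)·k gives f'(k) = n+g+δ, i.e. 0.47·k^(0.47−1) = 0.144, so k_gold = (0.47/0.144)^(1/0.53) ≈ 9.3178.
y_gold = 9.3178^0.47 ≈ 2.8548, c_gold = y_gold − 0.144·k_gold ≈ 1.5130.
Gain: Δc = 1.5130 − 1.4922 ≈ 0.0208.

Δc ≈ 0.02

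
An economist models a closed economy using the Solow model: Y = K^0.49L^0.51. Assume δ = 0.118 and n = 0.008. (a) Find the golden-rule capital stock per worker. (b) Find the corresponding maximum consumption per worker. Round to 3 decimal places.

Break-even investment rate: n + δ = 0.008 + 0.118 = 0.126.
At the golden rule the marginal product of capital equals n+δ: 0.49·k^(0.49−1) = 0.126. Solving, k_gold = (0.49/0.126)^(1/0.51) ≈ 14.3391.
y_gold = 14.3391^0.49 ≈ 3.6872; c_gold = y_gold − 0.126·k_gold ≈ 1.8805.

(a) k_gold ≈ 14.339; (b) c_gold ≈ 1.880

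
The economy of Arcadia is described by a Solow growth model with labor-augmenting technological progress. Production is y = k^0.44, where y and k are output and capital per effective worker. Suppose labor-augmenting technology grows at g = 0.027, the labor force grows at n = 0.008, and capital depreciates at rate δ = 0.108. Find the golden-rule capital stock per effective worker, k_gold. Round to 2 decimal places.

k_gold ≈ 7.44

The effective depreciation rate is n + g + δ = 0.008 + 0.027 + 0.108 = 0.143.
Setting f'(k) = n+g+δ gives 0.44·k^(0.44−1) = 0.143, hence k_gold = (0.44/0.143)^(1/0.56) ≈ 7.4411.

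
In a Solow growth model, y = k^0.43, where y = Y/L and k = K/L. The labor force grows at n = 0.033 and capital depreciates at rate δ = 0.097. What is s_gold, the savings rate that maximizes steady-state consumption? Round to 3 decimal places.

n + δ = 0.033 + 0.097 = 0.13.
At the golden rule MPK = n+δ, and in any Cobb-Douglas steady state s = (n+δ)·k/y = MPK·k/y = capital's share 0.43.

s_gold = 0.430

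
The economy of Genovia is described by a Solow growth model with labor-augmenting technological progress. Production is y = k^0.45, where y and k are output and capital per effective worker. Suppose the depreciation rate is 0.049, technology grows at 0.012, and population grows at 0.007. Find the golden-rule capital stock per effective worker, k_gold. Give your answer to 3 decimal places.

n + g + δ = 0.007 + 0.012 + 0.049 = 0.068.
At the golden rule the marginal product of capital equals n+g+δ: 0.45·k^(0.45−1) = 0.068. Solving, k_gold = (0.45/0.068)^(1/0.55) ≈ 31.0591.

k_gold ≈ 31.059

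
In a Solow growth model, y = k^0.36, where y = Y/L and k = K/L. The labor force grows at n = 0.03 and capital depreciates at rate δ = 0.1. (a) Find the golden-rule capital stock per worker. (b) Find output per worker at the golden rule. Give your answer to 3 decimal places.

Break-even investment rate: n + δ = 0.03 + 0.1 = 0.13.
At the golden rule the marginal product of capital equals n+δ: 0.36·k^(0.36−1) = 0.13. Solving, k_gold = (0.36/0.13)^(1/0.64) ≈ 4.9112.
y_gold = 4.9112^0.36 ≈ 1.7735.

(a) k_gold ≈ 4.911; (b) y_gold ≈ 1.773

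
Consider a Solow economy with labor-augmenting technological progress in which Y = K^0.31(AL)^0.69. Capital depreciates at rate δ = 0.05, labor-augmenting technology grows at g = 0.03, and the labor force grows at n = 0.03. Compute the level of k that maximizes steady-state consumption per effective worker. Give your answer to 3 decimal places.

k_gold ≈ 4.489

n + g + δ = 0.03 + 0.03 + 0.05 = 0.11.
Setting f'(k) = n+g+δ gives 0.31·k^(0.31−1) = 0.11, hence k_gold = (0.31/0.11)^(1/0.69) ≈ 4.4888.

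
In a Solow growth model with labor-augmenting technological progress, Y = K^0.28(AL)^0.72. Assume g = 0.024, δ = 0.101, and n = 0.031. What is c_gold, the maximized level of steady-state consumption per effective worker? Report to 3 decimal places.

c_gold ≈ 0.904

The effective depreciation rate is n + g + δ = 0.031 + 0.024 + 0.101 = 0.156.
Maximizing c = f(k) − (n+g+δ)·k gives f'(k) = n+g+δ, i.e. 0.28·k^(0.28−1) = 0.156, so k_gold = (0.28/0.156)^(1/0.72) ≈ 2.2533.
y_gold = 2.2533^0.28 ≈ 1.2554.
c_gold = y_gold − (n+g+δ)·k_gold = 1.2554 − 0.156·2.2533 ≈ 0.9039.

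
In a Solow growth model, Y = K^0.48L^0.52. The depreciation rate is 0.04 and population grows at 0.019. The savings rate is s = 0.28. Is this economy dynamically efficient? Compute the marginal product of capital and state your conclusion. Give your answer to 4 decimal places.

dynamically efficient; MPK ≈ 0.1011

Capital per worker breaks even when investment replaces (n + δ)·k; here n + δ = 0.059.
Steady-state k*: s·k^0.48 = 0.059·k gives k* = (0.28/0.059)^(1/0.52) ≈ 19.9797.
MPK = 0.48·19.9797^(-0.52) ≈ 0.1011.
MPK > n+δ = 0.059, so the economy is dynamically efficient (under-saving).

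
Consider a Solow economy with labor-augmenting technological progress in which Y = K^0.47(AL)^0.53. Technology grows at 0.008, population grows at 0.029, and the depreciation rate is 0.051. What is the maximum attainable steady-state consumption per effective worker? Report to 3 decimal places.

Break-even investment rate: n + g + δ = 0.029 + 0.008 + 0.051 = 0.088.
Setting f'(k) = n+g+δ gives 0.47·k^(0.47−1) = 0.088, hence k_gold = (0.47/0.088)^(1/0.53) ≈ 23.5971.
y_gold = 23.5971^0.47 ≈ 4.4182.
c_gold = y_gold − (n+g+δ)·k_gold = 4.4182 − 0.088·23.5971 ≈ 2.3416.

c_gold ≈ 2.342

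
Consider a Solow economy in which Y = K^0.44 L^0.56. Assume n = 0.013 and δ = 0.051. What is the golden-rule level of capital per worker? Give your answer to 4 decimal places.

Capital per worker breaks even when investment replaces (n + δ)·k; here n + δ = 0.064.
Maximizing c = f(k) − (n+δ)·k gives f'(k) = n+δ, i.e. 0.44·k^(0.44−1) = 0.064, so k_gold = (0.44/0.064)^(1/0.56) ≈ 31.2701.

k_gold ≈ 31.2701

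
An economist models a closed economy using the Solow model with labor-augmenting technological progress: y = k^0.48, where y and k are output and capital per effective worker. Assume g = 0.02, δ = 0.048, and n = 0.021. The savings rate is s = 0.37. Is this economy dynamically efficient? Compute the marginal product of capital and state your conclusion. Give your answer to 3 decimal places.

dynamically efficient; MPK ≈ 0.115

Capital per effective worker breaks even when investment replaces (n + g + δ)·k; here n + g + δ = 0.089.
Steady-state k*: s·k^0.48 = 0.089·k gives k* = (0.37/0.089)^(1/0.52) ≈ 15.4890.
MPK = 0.48·15.4890^(-0.52) ≈ 0.1155.
MPK > n+g+δ = 0.089, so the economy is dynamically efficient (under-saving).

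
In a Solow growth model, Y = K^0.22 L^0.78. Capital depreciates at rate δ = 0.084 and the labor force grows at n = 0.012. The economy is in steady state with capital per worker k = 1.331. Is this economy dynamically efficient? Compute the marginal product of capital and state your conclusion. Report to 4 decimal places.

Capital per worker breaks even when investment replaces (n + δ)·k; here n + δ = 0.096.
MPK = 0.22·k^(0.22−1) = 0.22·1.331^(-0.78) ≈ 0.1760.
MPK > 0.096, so the economy is dynamically efficient (under-saving).

dynamically efficient; MPK ≈ 0.1760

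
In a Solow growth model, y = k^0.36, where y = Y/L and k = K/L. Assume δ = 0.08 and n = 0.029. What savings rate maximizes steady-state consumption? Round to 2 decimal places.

s_gold = 0.36

n + δ = 0.029 + 0.08 = 0.109.
At the golden rule MPK = n+δ, and in any Cobb-Douglas steady state s = (n+δ)·k/y = MPK·k/y = capital's share 0.36.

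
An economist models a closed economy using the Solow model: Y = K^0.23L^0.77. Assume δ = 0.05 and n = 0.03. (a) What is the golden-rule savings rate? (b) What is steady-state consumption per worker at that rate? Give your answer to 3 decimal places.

(a) s_gold = 0.230; (b) c_gold ≈ 1.056

Break-even investment rate: n + δ = 0.03 + 0.05 = 0.08.
For Cobb-Douglas, s_gold equals capital's share: s_gold = 0.23.
Golden rule sets MPK = n+δ: 0.23·k^(0.23−1) = 0.08, so k_gold = (0.23/0.08)^(1/0.77) ≈ 3.9412.
y_gold = 3.9412^0.23 ≈ 1.3709; c_gold = (1−0.23)·y_gold ≈ 1.0556.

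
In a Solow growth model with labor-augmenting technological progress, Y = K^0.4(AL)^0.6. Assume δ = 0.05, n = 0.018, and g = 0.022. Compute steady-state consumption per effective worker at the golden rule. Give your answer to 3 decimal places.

Break-even investment rate: n + g + δ = 0.018 + 0.022 + 0.05 = 0.09.
Golden rule sets MPK = n+g+δ: 0.4·k^(0.4−1) = 0.09, so k_gold = (0.4/0.09)^(1/0.6) ≈ 12.0142.
y_gold = 12.0142^0.4 ≈ 2.7032.
c_gold = y_gold − (n+g+δ)·k_gold = 2.7032 − 0.09·12.0142 ≈ 1.6219.

c_gold ≈ 1.622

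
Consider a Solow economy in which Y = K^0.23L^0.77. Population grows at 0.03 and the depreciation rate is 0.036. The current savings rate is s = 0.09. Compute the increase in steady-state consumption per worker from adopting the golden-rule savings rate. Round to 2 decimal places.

Δc ≈ 0.12

Capital per worker breaks even when investment replaces (n + δ)·k; here n + δ = 0.066.
Current steady state (s = 0.09): k* = (0.09/0.066)^(1/0.77) ≈ 1.4960, y* = 1.4960^0.23 ≈ 1.0971, c* = (1−0.09)·1.0971 ≈ 0.9983.
Golden rule sets MPK = n+δ: 0.23·k^(0.23−1) = 0.066, so k_gold = (0.23/0.066)^(1/0.77) ≈ 5.0598.
y_gold = 5.0598^0.23 ≈ 1.4519, c_gold = y_gold − 0.066·k_gold ≈ 1.1180.
Gain: Δc = 1.1180 − 0.9983 ≈ 0.1197.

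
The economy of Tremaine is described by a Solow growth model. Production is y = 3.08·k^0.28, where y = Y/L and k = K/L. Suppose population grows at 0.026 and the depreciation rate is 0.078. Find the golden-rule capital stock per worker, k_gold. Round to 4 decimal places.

k_gold ≈ 18.8772

The effective depreciation rate is n + δ = 0.026 + 0.078 = 0.104.
Golden rule sets MPK = n+δ: 0.28·3.08·k^(0.28−1) = 0.104, so k_gold = (0.28·3.08/0.104)^(1/0.72) ≈ 18.8772.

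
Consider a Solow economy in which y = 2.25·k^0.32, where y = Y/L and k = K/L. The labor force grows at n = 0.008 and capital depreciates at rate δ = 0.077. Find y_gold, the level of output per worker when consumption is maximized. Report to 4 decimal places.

Break-even investment rate: n + δ = 0.008 + 0.077 = 0.085.
Golden rule sets MPK = n+δ: 0.32·2.25·k^(0.32−1) = 0.085, so k_gold = (0.32·2.25/0.085)^(1/0.68) ≈ 23.1515.
Output: y_gold = 2.25·k_gold^0.32 = 2.25·23.1515^0.32 ≈ 6.1496.

y_gold ≈ 6.1496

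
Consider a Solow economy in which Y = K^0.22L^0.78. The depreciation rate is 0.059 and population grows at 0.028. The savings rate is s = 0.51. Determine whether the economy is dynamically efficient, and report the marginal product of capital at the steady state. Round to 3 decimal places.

Break-even investment rate: n + δ = 0.028 + 0.059 = 0.087.
Steady-state k*: s·k^0.22 = 0.087·k gives k* = (0.51/0.087)^(1/0.78) ≈ 9.6534.
MPK = 0.22·9.6534^(-0.78) ≈ 0.0375.
MPK < n+δ = 0.087, so the economy is dynamically inefficient (over-saving).

dynamically inefficient; MPK ≈ 0.038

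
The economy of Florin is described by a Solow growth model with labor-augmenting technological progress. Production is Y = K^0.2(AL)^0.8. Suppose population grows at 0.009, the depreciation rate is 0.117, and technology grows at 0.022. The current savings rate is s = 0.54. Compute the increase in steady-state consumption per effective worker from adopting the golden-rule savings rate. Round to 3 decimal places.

Break-even investment rate: n + g + δ = 0.009 + 0.022 + 0.117 = 0.148.
Current steady state (s = 0.54): k* = (0.54/0.148)^(1/0.8) ≈ 5.0427, y* = 5.0427^0.2 ≈ 1.3821, c* = (1−0.54)·1.3821 ≈ 0.6358.
Setting f'(k) = n+g+δ gives 0.2·k^(0.2−1) = 0.148, hence k_gold = (0.2/0.148)^(1/0.8) ≈ 1.4570.
y_gold = 1.4570^0.2 ≈ 1.0782, c_gold = y_gold − 0.148·k_gold ≈ 0.8625.
Gain: Δc = 0.8625 − 0.6358 ≈ 0.2268.

Δc ≈ 0.227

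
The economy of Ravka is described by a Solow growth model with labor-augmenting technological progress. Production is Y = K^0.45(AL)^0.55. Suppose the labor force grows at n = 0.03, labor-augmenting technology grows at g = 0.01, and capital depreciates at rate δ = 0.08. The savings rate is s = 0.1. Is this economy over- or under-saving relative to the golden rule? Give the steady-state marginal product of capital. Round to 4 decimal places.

under-saving; MPK ≈ 0.5400

Capital per effective worker breaks even when investment replaces (n + g + δ)·k; here n + g + δ = 0.12.
Steady-state k*: s·k^0.45 = 0.12·k gives k* = (0.1/0.12)^(1/0.55) ≈ 0.7179.
MPK = 0.45·0.7179^(-0.55) ≈ 0.5400.
MPK > n+g+δ = 0.12, so the economy is dynamically efficient (under-saving).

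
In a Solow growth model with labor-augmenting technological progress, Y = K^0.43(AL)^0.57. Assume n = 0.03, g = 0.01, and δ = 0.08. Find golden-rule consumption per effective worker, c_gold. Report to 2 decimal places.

c_gold ≈ 1.49

n + g + δ = 0.03 + 0.01 + 0.08 = 0.12.
Maximizing c = f(k) − (n+g+δ)·k gives f'(k) = n+g+δ, i.e. 0.43·k^(0.43−1) = 0.12, so k_gold = (0.43/0.12)^(1/0.57) ≈ 9.3850.
y_gold = 9.3850^0.43 ≈ 2.6191.
c_gold = y_gold − (n+g+δ)·k_gold = 2.6191 − 0.12·9.3850 ≈ 1.4929.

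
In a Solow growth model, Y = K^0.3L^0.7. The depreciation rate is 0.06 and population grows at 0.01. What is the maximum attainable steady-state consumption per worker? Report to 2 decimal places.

Break-even investment rate: n + δ = 0.01 + 0.06 = 0.07.
Maximizing c = f(k) − (n+δ)·k gives f'(k) = n+δ, i.e. 0.3·k^(0.3−1) = 0.07, so k_gold = (0.3/0.07)^(1/0.7) ≈ 7.9963.
y_gold = 7.9963^0.3 ≈ 1.8658.
c_gold = y_gold − (n+δ)·k_gold = 1.8658 − 0.07·7.9963 ≈ 1.3061.

c_gold ≈ 1.31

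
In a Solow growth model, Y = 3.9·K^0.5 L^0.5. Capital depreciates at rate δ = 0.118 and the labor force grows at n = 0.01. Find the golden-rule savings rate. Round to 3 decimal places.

s_gold = 0.500

Capital per worker breaks even when investment replaces (n + δ)·k; here n + δ = 0.128.
At the golden rule MPK = n+δ, and in any Cobb-Douglas steady state s = (n+δ)·k/y = MPK·k/y = capital's share 0.5.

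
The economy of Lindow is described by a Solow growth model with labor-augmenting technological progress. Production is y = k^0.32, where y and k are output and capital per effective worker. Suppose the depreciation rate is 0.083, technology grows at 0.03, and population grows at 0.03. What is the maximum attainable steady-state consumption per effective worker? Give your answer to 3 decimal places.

c_gold ≈ 0.993

The effective depreciation rate is n + g + δ = 0.03 + 0.03 + 0.083 = 0.143.
Setting f'(k) = n+g+δ gives 0.32·k^(0.32−1) = 0.143, hence k_gold = (0.32/0.143)^(1/0.68) ≈ 3.2691.
y_gold = 3.2691^0.32 ≈ 1.4609.
c_gold = y_gold − (n+g+δ)·k_gold = 1.4609 − 0.143·3.2691 ≈ 0.9934.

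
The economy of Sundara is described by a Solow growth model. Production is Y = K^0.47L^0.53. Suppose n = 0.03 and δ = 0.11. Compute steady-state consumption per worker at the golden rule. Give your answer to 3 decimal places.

c_gold ≈ 1.551

The effective depreciation rate is n + δ = 0.03 + 0.11 = 0.14.
Maximizing c = f(k) − (n+δ)·k gives f'(k) = n+δ, i.e. 0.47·k^(0.47−1) = 0.14, so k_gold = (0.47/0.14)^(1/0.53) ≈ 9.8264.
y_gold = 9.8264^0.47 ≈ 2.9270.
c_gold = y_gold − (n+δ)·k_gold = 2.9270 − 0.14·9.8264 ≈ 1.5513.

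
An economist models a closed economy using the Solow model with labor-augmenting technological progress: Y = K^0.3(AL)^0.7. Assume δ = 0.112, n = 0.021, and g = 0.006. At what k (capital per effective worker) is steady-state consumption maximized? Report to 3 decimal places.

k_gold ≈ 3.001

The effective depreciation rate is n + g + δ = 0.021 + 0.006 + 0.112 = 0.139.
At the golden rule the marginal product of capital equals n+g+δ: 0.3·k^(0.3−1) = 0.139. Solving, k_gold = (0.3/0.139)^(1/0.7) ≈ 3.0012.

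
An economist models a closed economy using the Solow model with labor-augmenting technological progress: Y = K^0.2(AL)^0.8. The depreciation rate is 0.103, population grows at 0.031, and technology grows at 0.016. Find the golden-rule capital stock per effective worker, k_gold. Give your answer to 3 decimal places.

Capital per effective worker breaks even when investment replaces (n + g + δ)·k; here n + g + δ = 0.15.
At the golden rule the marginal product of capital equals n+g+δ: 0.2·k^(0.2−1) = 0.15. Solving, k_gold = (0.2/0.15)^(1/0.8) ≈ 1.4328.

k_gold ≈ 1.433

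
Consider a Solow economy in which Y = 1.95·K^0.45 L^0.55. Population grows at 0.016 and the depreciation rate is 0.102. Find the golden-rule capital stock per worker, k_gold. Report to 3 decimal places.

n + δ = 0.016 + 0.102 = 0.118.
Setting f'(k) = n+δ gives 0.45·1.95·k^(0.45−1) = 0.118, hence k_gold = (0.45·1.95/0.118)^(1/0.55) ≈ 38.3973.

k_gold ≈ 38.397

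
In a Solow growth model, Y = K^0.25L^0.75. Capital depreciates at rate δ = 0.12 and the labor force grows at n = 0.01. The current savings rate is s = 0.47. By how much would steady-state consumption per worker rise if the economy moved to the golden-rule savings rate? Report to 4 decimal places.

n + δ = 0.01 + 0.12 = 0.13.
Current steady state (s = 0.47): k* = (0.47/0.13)^(1/0.75) ≈ 5.5489, y* = 5.5489^0.25 ≈ 1.5348, c* = (1−0.47)·1.5348 ≈ 0.8134.
At the golden rule the marginal product of capital equals n+δ: 0.25·k^(0.25−1) = 0.13. Solving, k_gold = (0.25/0.13)^(1/0.75) ≈ 2.3915.
y_gold = 2.3915^0.25 ≈ 1.2436, c_gold = y_gold − 0.13·k_gold ≈ 0.9327.
Gain: Δc = 0.9327 − 0.8134 ≈ 0.1192.

Δc ≈ 0.1192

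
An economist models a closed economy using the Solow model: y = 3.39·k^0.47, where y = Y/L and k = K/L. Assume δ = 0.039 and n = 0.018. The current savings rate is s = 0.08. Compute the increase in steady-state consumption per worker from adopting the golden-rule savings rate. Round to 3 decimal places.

n + δ = 0.018 + 0.039 = 0.057.
Current steady state (s = 0.08): k* = (0.08·3.39/0.057)^(1/0.53) ≈ 18.9732, y* = 3.39·18.9732^0.47 ≈ 13.5184, c* = (1−0.08)·13.5184 ≈ 12.4369.
Golden rule sets MPK = n+δ: 0.47·3.39·k^(0.47−1) = 0.057, so k_gold = (0.47·3.39/0.057)^(1/0.53) ≈ 535.9193.
y_gold = 3.39·535.9193^0.47 ≈ 64.9945, c_gold = y_gold − 0.057·k_gold ≈ 34.4471.
Gain: Δc = 34.4471 − 12.4369 ≈ 22.0101.

Δc ≈ 22.010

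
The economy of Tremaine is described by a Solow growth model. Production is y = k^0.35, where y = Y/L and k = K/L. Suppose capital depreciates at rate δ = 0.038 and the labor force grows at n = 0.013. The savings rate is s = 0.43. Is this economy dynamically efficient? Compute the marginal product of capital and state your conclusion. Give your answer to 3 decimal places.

Break-even investment rate: n + δ = 0.013 + 0.038 = 0.051.
Steady-state k*: s·k^0.35 = 0.051·k gives k* = (0.43/0.051)^(1/0.65) ≈ 26.5741.
MPK = 0.35·26.5741^(-0.65) ≈ 0.0415.
MPK < n+δ = 0.051, so the economy is dynamically inefficient (over-saving).

dynamically inefficient; MPK ≈ 0.042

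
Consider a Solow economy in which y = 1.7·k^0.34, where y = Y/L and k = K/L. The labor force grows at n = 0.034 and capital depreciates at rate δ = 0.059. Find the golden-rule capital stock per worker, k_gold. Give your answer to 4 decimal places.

Capital per worker breaks even when investment replaces (n + δ)·k; here n + δ = 0.093.
Golden rule sets MPK = n+δ: 0.34·1.7·k^(0.34−1) = 0.093, so k_gold = (0.34·1.7/0.093)^(1/0.66) ≈ 15.9290.

k_gold ≈ 15.9290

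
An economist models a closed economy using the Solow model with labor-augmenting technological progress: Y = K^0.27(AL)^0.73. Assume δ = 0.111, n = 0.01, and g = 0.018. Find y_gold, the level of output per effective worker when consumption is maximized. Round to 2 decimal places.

Capital per effective worker breaks even when investment replaces (n + g + δ)·k; here n + g + δ = 0.139.
At the golden rule the marginal product of capital equals n+g+δ: 0.27·k^(0.27−1) = 0.139. Solving, k_gold = (0.27/0.139)^(1/0.73) ≈ 2.4831.
Output: y_gold = k_gold^0.27 = 2.4831^0.27 ≈ 1.2783.

y_gold ≈ 1.28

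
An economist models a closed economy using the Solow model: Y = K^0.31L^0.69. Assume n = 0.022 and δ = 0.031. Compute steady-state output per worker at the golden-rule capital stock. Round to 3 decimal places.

y_gold ≈ 2.211

Break-even investment rate: n + δ = 0.022 + 0.031 = 0.053.
Setting f'(k) = n+δ gives 0.31·k^(0.31−1) = 0.053, hence k_gold = (0.31/0.053)^(1/0.69) ≈ 12.9336.
Output: y_gold = k_gold^0.31 = 12.9336^0.31 ≈ 2.2112.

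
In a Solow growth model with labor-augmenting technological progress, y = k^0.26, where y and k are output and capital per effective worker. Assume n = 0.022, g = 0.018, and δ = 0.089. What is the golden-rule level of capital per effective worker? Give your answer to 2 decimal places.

Capital per effective worker breaks even when investment replaces (n + g + δ)·k; here n + g + δ = 0.129.
Golden rule sets MPK = n+g+δ: 0.26·k^(0.26−1) = 0.129, so k_gold = (0.26/0.129)^(1/0.74) ≈ 2.5783.

k_gold ≈ 2.58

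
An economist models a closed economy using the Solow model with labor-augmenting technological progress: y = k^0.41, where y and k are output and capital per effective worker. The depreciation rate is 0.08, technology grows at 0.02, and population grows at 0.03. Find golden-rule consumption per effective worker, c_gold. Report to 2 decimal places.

c_gold ≈ 1.31

n + g + δ = 0.03 + 0.02 + 0.08 = 0.13.
Golden rule sets MPK = n+g+δ: 0.41·k^(0.41−1) = 0.13, so k_gold = (0.41/0.13)^(1/0.59) ≈ 7.0064.
y_gold = 7.0064^0.41 ≈ 2.2215.
c_gold = y_gold − (n+g+δ)·k_gold = 2.2215 − 0.13·7.0064 ≈ 1.3107.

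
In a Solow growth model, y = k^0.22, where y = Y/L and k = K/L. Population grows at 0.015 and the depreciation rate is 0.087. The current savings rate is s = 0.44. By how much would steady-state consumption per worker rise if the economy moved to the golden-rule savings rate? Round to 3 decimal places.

Δc ≈ 0.123

Capital per worker breaks even when investment replaces (n + δ)·k; here n + δ = 0.102.
Current steady state (s = 0.44): k* = (0.44/0.102)^(1/0.78) ≈ 6.5150, y* = 6.5150^0.22 ≈ 1.5103, c* = (1−0.44)·1.5103 ≈ 0.8458.
Golden rule sets MPK = n+δ: 0.22·k^(0.22−1) = 0.102, so k_gold = (0.22/0.102)^(1/0.78) ≈ 2.6790.
y_gold = 2.6790^0.22 ≈ 1.2421, c_gold = y_gold − 0.102·k_gold ≈ 0.9688.
Gain: Δc = 0.9688 − 0.8458 ≈ 0.1231.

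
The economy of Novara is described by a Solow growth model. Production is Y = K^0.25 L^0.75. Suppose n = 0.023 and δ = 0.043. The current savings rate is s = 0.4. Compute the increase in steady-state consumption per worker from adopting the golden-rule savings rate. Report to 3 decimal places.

The effective depreciation rate is n + δ = 0.023 + 0.043 = 0.066.
Current steady state (s = 0.4): k* = (0.4/0.066)^(1/0.75) ≈ 11.0498, y* = 11.0498^0.25 ≈ 1.8232, c* = (1−0.4)·1.8232 ≈ 1.0939.
Maximizing c = f(k) − (n+δ)·k gives f'(k) = n+δ, i.e. 0.25·k^(0.25−1) = 0.066, so k_gold = (0.25/0.066)^(1/0.75) ≈ 5.9047.
y_gold = 5.9047^0.25 ≈ 1.5588, c_gold = y_gold − 0.066·k_gold ≈ 1.1691.
Gain: Δc = 1.1691 − 1.0939 ≈ 0.0752.

Δc ≈ 0.075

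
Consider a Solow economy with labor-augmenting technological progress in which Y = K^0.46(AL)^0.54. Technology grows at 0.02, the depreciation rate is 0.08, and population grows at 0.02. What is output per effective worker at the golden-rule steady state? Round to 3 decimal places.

y_gold ≈ 3.141

The effective depreciation rate is n + g + δ = 0.02 + 0.02 + 0.08 = 0.12.
Maximizing c = f(k) − (n+g+δ)·k gives f'(k) = n+g+δ, i.e. 0.46·k^(0.46−1) = 0.12, so k_gold = (0.46/0.12)^(1/0.54) ≈ 12.0420.
Output: y_gold = k_gold^0.46 = 12.0420^0.46 ≈ 3.1414.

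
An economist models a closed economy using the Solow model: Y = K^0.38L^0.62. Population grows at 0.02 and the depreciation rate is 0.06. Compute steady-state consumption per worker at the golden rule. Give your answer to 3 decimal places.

Capital per worker breaks even when investment replaces (n + δ)·k; here n + δ = 0.08.
Maximizing c = f(k) − (n+δ)·k gives f'(k) = n+δ, i.e. 0.38·k^(0.38−1) = 0.08, so k_gold = (0.38/0.08)^(1/0.62) ≈ 12.3436.
y_gold = 12.3436^0.38 ≈ 2.5986.
c_gold = y_gold − (n+δ)·k_gold = 2.5986 − 0.08·12.3436 ≈ 1.6112.

c_gold ≈ 1.611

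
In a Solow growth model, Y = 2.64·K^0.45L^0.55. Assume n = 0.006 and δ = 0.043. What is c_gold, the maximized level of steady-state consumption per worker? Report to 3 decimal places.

c_gold ≈ 19.717

The effective depreciation rate is n + δ = 0.006 + 0.043 = 0.049.
Golden rule sets MPK = n+δ: 0.45·2.64·k^(0.45−1) = 0.049, so k_gold = (0.45·2.64/0.049)^(1/0.55) ≈ 329.2241.
y_gold = 2.64·329.2241^0.45 ≈ 35.8488.
c_gold = y_gold − (n+δ)·k_gold = 35.8488 − 0.049·329.2241 ≈ 19.7169.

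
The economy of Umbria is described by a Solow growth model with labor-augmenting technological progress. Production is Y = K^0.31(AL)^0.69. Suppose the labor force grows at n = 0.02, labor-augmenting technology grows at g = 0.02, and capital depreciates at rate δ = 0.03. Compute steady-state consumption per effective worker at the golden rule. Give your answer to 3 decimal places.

c_gold ≈ 1.346

Capital per effective worker breaks even when investment replaces (n + g + δ)·k; here n + g + δ = 0.07.
At the golden rule the marginal product of capital equals n+g+δ: 0.31·k^(0.31−1) = 0.07. Solving, k_gold = (0.31/0.07)^(1/0.69) ≈ 8.6420.
y_gold = 8.6420^0.31 ≈ 1.9514.
c_gold = y_gold − (n+g+δ)·k_gold = 1.9514 − 0.07·8.6420 ≈ 1.3465.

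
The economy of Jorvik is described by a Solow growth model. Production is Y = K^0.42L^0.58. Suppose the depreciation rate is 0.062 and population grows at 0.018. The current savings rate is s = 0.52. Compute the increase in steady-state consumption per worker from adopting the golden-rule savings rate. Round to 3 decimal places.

Δc ≈ 0.066

The effective depreciation rate is n + δ = 0.018 + 0.062 = 0.08.
Current steady state (s = 0.52): k* = (0.52/0.08)^(1/0.58) ≈ 25.2101, y* = 25.2101^0.42 ≈ 3.8785, c* = (1−0.52)·3.8785 ≈ 1.8617.
Golden rule sets MPK = n+δ: 0.42·k^(0.42−1) = 0.08, so k_gold = (0.42/0.08)^(1/0.58) ≈ 17.4443.
y_gold = 17.4443^0.42 ≈ 3.3227, c_gold = y_gold − 0.08·k_gold ≈ 1.9272.
Gain: Δc = 1.9272 − 1.8617 ≈ 0.0655.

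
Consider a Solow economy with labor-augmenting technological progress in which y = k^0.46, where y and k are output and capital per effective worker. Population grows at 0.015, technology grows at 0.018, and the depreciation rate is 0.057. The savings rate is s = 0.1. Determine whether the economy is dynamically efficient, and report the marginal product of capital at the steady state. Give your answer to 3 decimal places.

n + g + δ = 0.015 + 0.018 + 0.057 = 0.09.
Steady-state k*: s·k^0.46 = 0.09·k gives k* = (0.1/0.09)^(1/0.54) ≈ 1.2154.
MPK = 0.46·1.2154^(-0.54) ≈ 0.4140.
MPK > n+g+δ = 0.09, so the economy is dynamically efficient (under-saving).

dynamically efficient; MPK ≈ 0.414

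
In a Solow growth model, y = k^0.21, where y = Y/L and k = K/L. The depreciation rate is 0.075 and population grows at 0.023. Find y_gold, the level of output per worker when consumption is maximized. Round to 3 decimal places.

y_gold ≈ 1.225

Break-even investment rate: n + δ = 0.023 + 0.075 = 0.098.
Setting f'(k) = n+δ gives 0.21·k^(0.21−1) = 0.098, hence k_gold = (0.21/0.098)^(1/0.79) ≈ 2.6241.
Output: y_gold = k_gold^0.21 = 2.6241^0.21 ≈ 1.2246.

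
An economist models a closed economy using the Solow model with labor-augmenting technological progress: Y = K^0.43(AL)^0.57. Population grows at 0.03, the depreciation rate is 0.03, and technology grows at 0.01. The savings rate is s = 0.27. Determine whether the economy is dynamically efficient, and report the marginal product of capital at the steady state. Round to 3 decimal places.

dynamically efficient; MPK ≈ 0.111

n + g + δ = 0.03 + 0.01 + 0.03 = 0.07.
Steady-state k*: s·k^0.43 = 0.07·k gives k* = (0.27/0.07)^(1/0.57) ≈ 10.6791.
MPK = 0.43·10.6791^(-0.57) ≈ 0.1115.
MPK > n+g+δ = 0.07, so the economy is dynamically efficient (under-saving).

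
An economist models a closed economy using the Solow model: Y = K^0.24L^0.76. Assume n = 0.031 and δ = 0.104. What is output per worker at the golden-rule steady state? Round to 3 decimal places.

Break-even investment rate: n + δ = 0.031 + 0.104 = 0.135.
Golden rule sets MPK = n+δ: 0.24·k^(0.24−1) = 0.135, so k_gold = (0.24/0.135)^(1/0.76) ≈ 2.1320.
Output: y_gold = k_gold^0.24 = 2.1320^0.24 ≈ 1.1992.

y_gold ≈ 1.199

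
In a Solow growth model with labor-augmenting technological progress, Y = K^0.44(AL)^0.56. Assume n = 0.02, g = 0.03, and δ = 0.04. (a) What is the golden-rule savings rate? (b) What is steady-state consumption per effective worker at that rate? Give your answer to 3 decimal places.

(a) s_gold = 0.440; (b) c_gold ≈ 1.949

Break-even investment rate: n + g + δ = 0.02 + 0.03 + 0.04 = 0.09.
For Cobb-Douglas, s_gold equals capital's share: s_gold = 0.44.
Setting f'(k) = n+g+δ gives 0.44·k^(0.44−1) = 0.09, hence k_gold = (0.44/0.09)^(1/0.56) ≈ 17.0111.
y_gold = 17.0111^0.44 ≈ 3.4795; c_gold = (1−0.44)·y_gold ≈ 1.9485.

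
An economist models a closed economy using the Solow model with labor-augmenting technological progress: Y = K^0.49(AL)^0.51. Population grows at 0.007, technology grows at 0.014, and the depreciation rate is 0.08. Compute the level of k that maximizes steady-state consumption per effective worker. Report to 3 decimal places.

k_gold ≈ 22.123

The effective depreciation rate is n + g + δ = 0.007 + 0.014 + 0.08 = 0.101.
Maximizing c = f(k) − (n+g+δ)·k gives f'(k) = n+g+δ, i.e. 0.49·k^(0.49−1) = 0.101, so k_gold = (0.49/0.101)^(1/0.51) ≈ 22.1234.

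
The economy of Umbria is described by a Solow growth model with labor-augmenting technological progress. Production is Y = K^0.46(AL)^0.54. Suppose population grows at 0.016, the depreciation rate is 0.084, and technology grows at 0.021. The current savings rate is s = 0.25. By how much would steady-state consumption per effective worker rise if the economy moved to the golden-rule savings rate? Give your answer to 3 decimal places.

Δc ≈ 0.293

The effective depreciation rate is n + g + δ = 0.016 + 0.021 + 0.084 = 0.121.
Current steady state (s = 0.25): k* = (0.25/0.121)^(1/0.54) ≈ 3.8337, y* = 3.8337^0.46 ≈ 1.8555, c* = (1−0.25)·1.8555 ≈ 1.3916.
Maximizing c = f(k) − (n+g+δ)·k gives f'(k) = n+g+δ, i.e. 0.46·k^(0.46−1) = 0.121, so k_gold = (0.46/0.121)^(1/0.54) ≈ 11.8583.
y_gold = 11.8583^0.46 ≈ 3.1193, c_gold = y_gold − 0.121·k_gold ≈ 1.6844.
Gain: Δc = 1.6844 − 1.3916 ≈ 0.2928.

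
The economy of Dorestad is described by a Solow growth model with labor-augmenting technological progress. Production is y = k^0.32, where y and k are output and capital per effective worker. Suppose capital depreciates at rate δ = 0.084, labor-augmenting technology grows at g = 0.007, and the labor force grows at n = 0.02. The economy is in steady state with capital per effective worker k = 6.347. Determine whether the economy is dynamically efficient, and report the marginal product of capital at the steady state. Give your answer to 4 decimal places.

dynamically inefficient; MPK ≈ 0.0911

Capital per effective worker breaks even when investment replaces (n + g + δ)·k; here n + g + δ = 0.111.
MPK = 0.32·k^(0.32−1) = 0.32·6.347^(-0.68) ≈ 0.0911.
MPK < 0.111, so the economy is dynamically inefficient (over-saving).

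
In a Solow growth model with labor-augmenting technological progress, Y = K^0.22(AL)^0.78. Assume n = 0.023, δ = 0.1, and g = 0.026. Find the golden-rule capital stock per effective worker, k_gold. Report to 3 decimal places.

The effective depreciation rate is n + g + δ = 0.023 + 0.026 + 0.1 = 0.149.
At the golden rule the marginal product of capital equals n+g+δ: 0.22·k^(0.22−1) = 0.149. Solving, k_gold = (0.22/0.149)^(1/0.78) ≈ 1.6480.

k_gold ≈ 1.648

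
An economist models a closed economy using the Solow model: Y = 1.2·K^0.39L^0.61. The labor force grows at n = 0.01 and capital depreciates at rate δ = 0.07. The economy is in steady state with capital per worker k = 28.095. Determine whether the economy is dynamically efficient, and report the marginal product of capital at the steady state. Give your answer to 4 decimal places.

The effective depreciation rate is n + δ = 0.01 + 0.07 = 0.08.
MPK = 0.39·1.2·k^(0.39−1) = 0.39·1.2·28.095^(-0.61) ≈ 0.0612.
MPK < 0.08, so the economy is dynamically inefficient (over-saving).

dynamically inefficient; MPK ≈ 0.0612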